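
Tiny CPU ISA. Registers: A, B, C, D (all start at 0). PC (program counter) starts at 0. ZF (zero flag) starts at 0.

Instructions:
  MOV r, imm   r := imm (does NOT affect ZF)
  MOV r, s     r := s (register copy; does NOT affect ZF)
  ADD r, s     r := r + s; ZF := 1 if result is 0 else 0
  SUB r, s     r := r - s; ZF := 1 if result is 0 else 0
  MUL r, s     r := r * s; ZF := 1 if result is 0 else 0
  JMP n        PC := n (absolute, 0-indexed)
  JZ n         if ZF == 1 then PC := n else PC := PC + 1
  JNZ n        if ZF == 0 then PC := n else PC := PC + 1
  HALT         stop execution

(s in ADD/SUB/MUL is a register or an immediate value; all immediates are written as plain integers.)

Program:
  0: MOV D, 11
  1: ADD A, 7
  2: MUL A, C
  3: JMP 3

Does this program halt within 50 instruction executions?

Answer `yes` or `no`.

Answer: no

Derivation:
Step 1: PC=0 exec 'MOV D, 11'. After: A=0 B=0 C=0 D=11 ZF=0 PC=1
Step 2: PC=1 exec 'ADD A, 7'. After: A=7 B=0 C=0 D=11 ZF=0 PC=2
Step 3: PC=2 exec 'MUL A, C'. After: A=0 B=0 C=0 D=11 ZF=1 PC=3
Step 4: PC=3 exec 'JMP 3'. After: A=0 B=0 C=0 D=11 ZF=1 PC=3
State after step 4 equals state after step 3: the program is in a cycle of length 1 and will never halt.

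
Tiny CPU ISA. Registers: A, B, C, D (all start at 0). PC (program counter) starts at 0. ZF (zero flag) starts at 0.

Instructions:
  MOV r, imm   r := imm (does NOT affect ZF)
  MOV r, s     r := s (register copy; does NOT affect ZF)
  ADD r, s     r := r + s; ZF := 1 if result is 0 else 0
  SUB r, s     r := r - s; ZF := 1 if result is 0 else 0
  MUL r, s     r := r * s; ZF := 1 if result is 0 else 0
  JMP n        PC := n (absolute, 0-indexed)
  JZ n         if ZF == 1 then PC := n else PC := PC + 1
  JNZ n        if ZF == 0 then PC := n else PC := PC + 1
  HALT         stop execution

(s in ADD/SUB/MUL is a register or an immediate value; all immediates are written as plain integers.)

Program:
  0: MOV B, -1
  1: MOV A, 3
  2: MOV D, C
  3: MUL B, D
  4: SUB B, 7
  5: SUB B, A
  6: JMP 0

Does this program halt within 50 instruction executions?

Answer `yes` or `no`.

Answer: no

Derivation:
Step 1: PC=0 exec 'MOV B, -1'. After: A=0 B=-1 C=0 D=0 ZF=0 PC=1
Step 2: PC=1 exec 'MOV A, 3'. After: A=3 B=-1 C=0 D=0 ZF=0 PC=2
Step 3: PC=2 exec 'MOV D, C'. After: A=3 B=-1 C=0 D=0 ZF=0 PC=3
Step 4: PC=3 exec 'MUL B, D'. After: A=3 B=0 C=0 D=0 ZF=1 PC=4
Step 5: PC=4 exec 'SUB B, 7'. After: A=3 B=-7 C=0 D=0 ZF=0 PC=5
Step 6: PC=5 exec 'SUB B, A'. After: A=3 B=-10 C=0 D=0 ZF=0 PC=6
Step 7: PC=6 exec 'JMP 0'. After: A=3 B=-10 C=0 D=0 ZF=0 PC=0
Step 8: PC=0 exec 'MOV B, -1'. After: A=3 B=-1 C=0 D=0 ZF=0 PC=1
Step 9: PC=1 exec 'MOV A, 3'. After: A=3 B=-1 C=0 D=0 ZF=0 PC=2
State after step 9 equals state after step 2: the program is in a cycle of length 7 and will never halt.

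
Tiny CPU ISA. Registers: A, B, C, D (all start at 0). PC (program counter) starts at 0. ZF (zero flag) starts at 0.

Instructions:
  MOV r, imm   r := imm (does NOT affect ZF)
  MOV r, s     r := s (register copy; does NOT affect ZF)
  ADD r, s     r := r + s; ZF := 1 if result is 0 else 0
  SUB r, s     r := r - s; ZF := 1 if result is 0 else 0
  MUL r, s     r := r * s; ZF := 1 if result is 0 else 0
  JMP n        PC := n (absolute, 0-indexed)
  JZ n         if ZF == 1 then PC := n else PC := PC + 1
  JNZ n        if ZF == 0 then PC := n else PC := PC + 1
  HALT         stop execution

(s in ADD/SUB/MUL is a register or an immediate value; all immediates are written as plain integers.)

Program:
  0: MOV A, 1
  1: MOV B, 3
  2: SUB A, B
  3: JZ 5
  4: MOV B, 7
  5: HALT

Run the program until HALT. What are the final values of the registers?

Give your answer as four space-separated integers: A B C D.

Answer: -2 7 0 0

Derivation:
Step 1: PC=0 exec 'MOV A, 1'. After: A=1 B=0 C=0 D=0 ZF=0 PC=1
Step 2: PC=1 exec 'MOV B, 3'. After: A=1 B=3 C=0 D=0 ZF=0 PC=2
Step 3: PC=2 exec 'SUB A, B'. After: A=-2 B=3 C=0 D=0 ZF=0 PC=3
Step 4: PC=3 exec 'JZ 5'. After: A=-2 B=3 C=0 D=0 ZF=0 PC=4
Step 5: PC=4 exec 'MOV B, 7'. After: A=-2 B=7 C=0 D=0 ZF=0 PC=5
Step 6: PC=5 exec 'HALT'. After: A=-2 B=7 C=0 D=0 ZF=0 PC=5 HALTED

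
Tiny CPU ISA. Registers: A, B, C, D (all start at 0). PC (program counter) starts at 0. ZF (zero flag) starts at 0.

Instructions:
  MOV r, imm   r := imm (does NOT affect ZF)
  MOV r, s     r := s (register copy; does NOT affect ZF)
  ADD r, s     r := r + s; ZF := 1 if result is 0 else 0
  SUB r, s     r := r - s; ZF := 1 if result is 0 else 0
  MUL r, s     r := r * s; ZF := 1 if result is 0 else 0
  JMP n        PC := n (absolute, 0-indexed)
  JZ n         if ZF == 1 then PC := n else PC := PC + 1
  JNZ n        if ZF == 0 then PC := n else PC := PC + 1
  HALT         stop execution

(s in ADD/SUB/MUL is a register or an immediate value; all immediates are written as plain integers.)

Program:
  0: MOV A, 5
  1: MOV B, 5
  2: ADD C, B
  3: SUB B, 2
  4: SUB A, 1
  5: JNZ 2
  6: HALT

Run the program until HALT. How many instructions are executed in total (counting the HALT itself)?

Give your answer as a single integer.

Step 1: PC=0 exec 'MOV A, 5'. After: A=5 B=0 C=0 D=0 ZF=0 PC=1
Step 2: PC=1 exec 'MOV B, 5'. After: A=5 B=5 C=0 D=0 ZF=0 PC=2
Step 3: PC=2 exec 'ADD C, B'. After: A=5 B=5 C=5 D=0 ZF=0 PC=3
Step 4: PC=3 exec 'SUB B, 2'. After: A=5 B=3 C=5 D=0 ZF=0 PC=4
Step 5: PC=4 exec 'SUB A, 1'. After: A=4 B=3 C=5 D=0 ZF=0 PC=5
Step 6: PC=5 exec 'JNZ 2'. After: A=4 B=3 C=5 D=0 ZF=0 PC=2
Step 7: PC=2 exec 'ADD C, B'. After: A=4 B=3 C=8 D=0 ZF=0 PC=3
Step 8: PC=3 exec 'SUB B, 2'. After: A=4 B=1 C=8 D=0 ZF=0 PC=4
Step 9: PC=4 exec 'SUB A, 1'. After: A=3 B=1 C=8 D=0 ZF=0 PC=5
Step 10: PC=5 exec 'JNZ 2'. After: A=3 B=1 C=8 D=0 ZF=0 PC=2
Step 11: PC=2 exec 'ADD C, B'. After: A=3 B=1 C=9 D=0 ZF=0 PC=3
Step 12: PC=3 exec 'SUB B, 2'. After: A=3 B=-1 C=9 D=0 ZF=0 PC=4
Step 13: PC=4 exec 'SUB A, 1'. After: A=2 B=-1 C=9 D=0 ZF=0 PC=5
Step 14: PC=5 exec 'JNZ 2'. After: A=2 B=-1 C=9 D=0 ZF=0 PC=2
Step 15: PC=2 exec 'ADD C, B'. After: A=2 B=-1 C=8 D=0 ZF=0 PC=3
Step 16: PC=3 exec 'SUB B, 2'. After: A=2 B=-3 C=8 D=0 ZF=0 PC=4
Step 17: PC=4 exec 'SUB A, 1'. After: A=1 B=-3 C=8 D=0 ZF=0 PC=5
Step 18: PC=5 exec 'JNZ 2'. After: A=1 B=-3 C=8 D=0 ZF=0 PC=2
Step 19: PC=2 exec 'ADD C, B'. After: A=1 B=-3 C=5 D=0 ZF=0 PC=3
Step 20: PC=3 exec 'SUB B, 2'. After: A=1 B=-5 C=5 D=0 ZF=0 PC=4
Step 21: PC=4 exec 'SUB A, 1'. After: A=0 B=-5 C=5 D=0 ZF=1 PC=5
Step 22: PC=5 exec 'JNZ 2'. After: A=0 B=-5 C=5 D=0 ZF=1 PC=6
Step 23: PC=6 exec 'HALT'. After: A=0 B=-5 C=5 D=0 ZF=1 PC=6 HALTED
Total instructions executed: 23

Answer: 23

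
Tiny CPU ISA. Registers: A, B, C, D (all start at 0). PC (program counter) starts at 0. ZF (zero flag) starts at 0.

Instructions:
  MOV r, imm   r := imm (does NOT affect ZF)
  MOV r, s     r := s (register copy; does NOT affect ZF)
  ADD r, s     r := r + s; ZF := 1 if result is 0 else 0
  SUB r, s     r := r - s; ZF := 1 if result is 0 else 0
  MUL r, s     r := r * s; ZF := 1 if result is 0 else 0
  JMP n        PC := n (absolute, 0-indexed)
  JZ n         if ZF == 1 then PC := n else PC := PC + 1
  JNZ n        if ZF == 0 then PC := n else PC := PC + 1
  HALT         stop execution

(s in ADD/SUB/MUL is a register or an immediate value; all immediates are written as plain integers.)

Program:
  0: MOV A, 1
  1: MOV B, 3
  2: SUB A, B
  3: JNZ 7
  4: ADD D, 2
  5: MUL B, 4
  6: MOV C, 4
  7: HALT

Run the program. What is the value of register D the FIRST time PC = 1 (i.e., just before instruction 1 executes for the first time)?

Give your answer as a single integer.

Step 1: PC=0 exec 'MOV A, 1'. After: A=1 B=0 C=0 D=0 ZF=0 PC=1
First time PC=1: D=0

0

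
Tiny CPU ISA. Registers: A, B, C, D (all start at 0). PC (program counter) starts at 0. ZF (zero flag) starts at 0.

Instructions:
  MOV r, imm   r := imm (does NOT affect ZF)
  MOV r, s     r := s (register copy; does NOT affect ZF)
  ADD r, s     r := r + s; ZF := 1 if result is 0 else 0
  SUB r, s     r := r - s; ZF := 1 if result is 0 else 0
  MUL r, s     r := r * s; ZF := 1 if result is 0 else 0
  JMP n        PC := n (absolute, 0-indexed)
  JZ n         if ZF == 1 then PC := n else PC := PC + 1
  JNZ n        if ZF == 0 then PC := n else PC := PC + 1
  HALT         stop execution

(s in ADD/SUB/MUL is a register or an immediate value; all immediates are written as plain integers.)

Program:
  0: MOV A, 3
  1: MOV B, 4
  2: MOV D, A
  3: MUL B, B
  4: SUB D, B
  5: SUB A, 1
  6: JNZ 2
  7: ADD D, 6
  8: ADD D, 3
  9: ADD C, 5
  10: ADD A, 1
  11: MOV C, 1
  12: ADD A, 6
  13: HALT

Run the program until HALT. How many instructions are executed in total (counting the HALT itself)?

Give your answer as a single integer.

Step 1: PC=0 exec 'MOV A, 3'. After: A=3 B=0 C=0 D=0 ZF=0 PC=1
Step 2: PC=1 exec 'MOV B, 4'. After: A=3 B=4 C=0 D=0 ZF=0 PC=2
Step 3: PC=2 exec 'MOV D, A'. After: A=3 B=4 C=0 D=3 ZF=0 PC=3
Step 4: PC=3 exec 'MUL B, B'. After: A=3 B=16 C=0 D=3 ZF=0 PC=4
Step 5: PC=4 exec 'SUB D, B'. After: A=3 B=16 C=0 D=-13 ZF=0 PC=5
Step 6: PC=5 exec 'SUB A, 1'. After: A=2 B=16 C=0 D=-13 ZF=0 PC=6
Step 7: PC=6 exec 'JNZ 2'. After: A=2 B=16 C=0 D=-13 ZF=0 PC=2
Step 8: PC=2 exec 'MOV D, A'. After: A=2 B=16 C=0 D=2 ZF=0 PC=3
Step 9: PC=3 exec 'MUL B, B'. After: A=2 B=256 C=0 D=2 ZF=0 PC=4
Step 10: PC=4 exec 'SUB D, B'. After: A=2 B=256 C=0 D=-254 ZF=0 PC=5
Step 11: PC=5 exec 'SUB A, 1'. After: A=1 B=256 C=0 D=-254 ZF=0 PC=6
Step 12: PC=6 exec 'JNZ 2'. After: A=1 B=256 C=0 D=-254 ZF=0 PC=2
Step 13: PC=2 exec 'MOV D, A'. After: A=1 B=256 C=0 D=1 ZF=0 PC=3
Step 14: PC=3 exec 'MUL B, B'. After: A=1 B=65536 C=0 D=1 ZF=0 PC=4
Step 15: PC=4 exec 'SUB D, B'. After: A=1 B=65536 C=0 D=-65535 ZF=0 PC=5
Step 16: PC=5 exec 'SUB A, 1'. After: A=0 B=65536 C=0 D=-65535 ZF=1 PC=6
Step 17: PC=6 exec 'JNZ 2'. After: A=0 B=65536 C=0 D=-65535 ZF=1 PC=7
Step 18: PC=7 exec 'ADD D, 6'. After: A=0 B=65536 C=0 D=-65529 ZF=0 PC=8
Step 19: PC=8 exec 'ADD D, 3'. After: A=0 B=65536 C=0 D=-65526 ZF=0 PC=9
Step 20: PC=9 exec 'ADD C, 5'. After: A=0 B=65536 C=5 D=-65526 ZF=0 PC=10
Step 21: PC=10 exec 'ADD A, 1'. After: A=1 B=65536 C=5 D=-65526 ZF=0 PC=11
Step 22: PC=11 exec 'MOV C, 1'. After: A=1 B=65536 C=1 D=-65526 ZF=0 PC=12
Step 23: PC=12 exec 'ADD A, 6'. After: A=7 B=65536 C=1 D=-65526 ZF=0 PC=13
Step 24: PC=13 exec 'HALT'. After: A=7 B=65536 C=1 D=-65526 ZF=0 PC=13 HALTED
Total instructions executed: 24

Answer: 24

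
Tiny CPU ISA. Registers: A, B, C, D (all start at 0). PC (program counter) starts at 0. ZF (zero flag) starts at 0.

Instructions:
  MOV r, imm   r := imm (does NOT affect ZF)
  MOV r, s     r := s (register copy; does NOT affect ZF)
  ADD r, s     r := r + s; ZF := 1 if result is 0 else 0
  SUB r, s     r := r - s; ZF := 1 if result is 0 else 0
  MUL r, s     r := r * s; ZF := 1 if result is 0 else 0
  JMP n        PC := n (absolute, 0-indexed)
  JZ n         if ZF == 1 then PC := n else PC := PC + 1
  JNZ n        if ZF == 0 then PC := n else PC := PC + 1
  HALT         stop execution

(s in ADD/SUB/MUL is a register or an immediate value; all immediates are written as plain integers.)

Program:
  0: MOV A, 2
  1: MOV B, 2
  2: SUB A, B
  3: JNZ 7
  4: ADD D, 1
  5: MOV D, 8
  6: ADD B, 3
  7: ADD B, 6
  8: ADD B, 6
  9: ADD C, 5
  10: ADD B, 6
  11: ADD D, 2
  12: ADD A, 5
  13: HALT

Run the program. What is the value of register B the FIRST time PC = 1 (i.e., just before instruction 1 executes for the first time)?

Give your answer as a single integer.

Step 1: PC=0 exec 'MOV A, 2'. After: A=2 B=0 C=0 D=0 ZF=0 PC=1
First time PC=1: B=0

0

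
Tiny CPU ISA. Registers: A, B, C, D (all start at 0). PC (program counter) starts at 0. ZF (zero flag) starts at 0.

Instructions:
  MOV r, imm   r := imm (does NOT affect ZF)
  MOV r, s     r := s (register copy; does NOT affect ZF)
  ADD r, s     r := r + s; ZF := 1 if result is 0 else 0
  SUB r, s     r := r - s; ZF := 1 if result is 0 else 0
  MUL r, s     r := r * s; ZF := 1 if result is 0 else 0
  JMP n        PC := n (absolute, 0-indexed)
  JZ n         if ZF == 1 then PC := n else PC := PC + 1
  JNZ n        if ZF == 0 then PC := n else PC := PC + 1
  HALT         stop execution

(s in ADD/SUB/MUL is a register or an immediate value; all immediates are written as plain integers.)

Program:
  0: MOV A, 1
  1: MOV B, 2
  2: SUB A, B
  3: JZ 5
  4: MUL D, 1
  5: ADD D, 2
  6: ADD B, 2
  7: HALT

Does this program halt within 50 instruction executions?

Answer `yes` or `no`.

Step 1: PC=0 exec 'MOV A, 1'. After: A=1 B=0 C=0 D=0 ZF=0 PC=1
Step 2: PC=1 exec 'MOV B, 2'. After: A=1 B=2 C=0 D=0 ZF=0 PC=2
Step 3: PC=2 exec 'SUB A, B'. After: A=-1 B=2 C=0 D=0 ZF=0 PC=3
Step 4: PC=3 exec 'JZ 5'. After: A=-1 B=2 C=0 D=0 ZF=0 PC=4
Step 5: PC=4 exec 'MUL D, 1'. After: A=-1 B=2 C=0 D=0 ZF=1 PC=5
Step 6: PC=5 exec 'ADD D, 2'. After: A=-1 B=2 C=0 D=2 ZF=0 PC=6
Step 7: PC=6 exec 'ADD B, 2'. After: A=-1 B=4 C=0 D=2 ZF=0 PC=7
Step 8: PC=7 exec 'HALT'. After: A=-1 B=4 C=0 D=2 ZF=0 PC=7 HALTED

Answer: yes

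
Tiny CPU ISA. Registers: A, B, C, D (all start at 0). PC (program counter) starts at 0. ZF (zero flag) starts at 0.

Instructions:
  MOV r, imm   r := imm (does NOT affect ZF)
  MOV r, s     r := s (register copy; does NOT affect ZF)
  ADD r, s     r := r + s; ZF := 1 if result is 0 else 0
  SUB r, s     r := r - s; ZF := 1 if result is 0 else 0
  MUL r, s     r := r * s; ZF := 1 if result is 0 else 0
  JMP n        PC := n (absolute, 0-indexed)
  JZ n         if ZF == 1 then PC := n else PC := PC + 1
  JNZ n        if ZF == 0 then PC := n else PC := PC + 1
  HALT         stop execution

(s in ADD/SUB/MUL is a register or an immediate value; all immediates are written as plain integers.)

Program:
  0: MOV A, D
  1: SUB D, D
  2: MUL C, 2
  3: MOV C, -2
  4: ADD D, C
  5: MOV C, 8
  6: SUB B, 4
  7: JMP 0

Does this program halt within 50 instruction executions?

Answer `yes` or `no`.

Answer: no

Derivation:
Step 1: PC=0 exec 'MOV A, D'. After: A=0 B=0 C=0 D=0 ZF=0 PC=1
Step 2: PC=1 exec 'SUB D, D'. After: A=0 B=0 C=0 D=0 ZF=1 PC=2
Step 3: PC=2 exec 'MUL C, 2'. After: A=0 B=0 C=0 D=0 ZF=1 PC=3
Step 4: PC=3 exec 'MOV C, -2'. After: A=0 B=0 C=-2 D=0 ZF=1 PC=4
Step 5: PC=4 exec 'ADD D, C'. After: A=0 B=0 C=-2 D=-2 ZF=0 PC=5
Step 6: PC=5 exec 'MOV C, 8'. After: A=0 B=0 C=8 D=-2 ZF=0 PC=6
Step 7: PC=6 exec 'SUB B, 4'. After: A=0 B=-4 C=8 D=-2 ZF=0 PC=7
Step 8: PC=7 exec 'JMP 0'. After: A=0 B=-4 C=8 D=-2 ZF=0 PC=0
Step 9: PC=0 exec 'MOV A, D'. After: A=-2 B=-4 C=8 D=-2 ZF=0 PC=1
Step 10: PC=1 exec 'SUB D, D'. After: A=-2 B=-4 C=8 D=0 ZF=1 PC=2
Step 11: PC=2 exec 'MUL C, 2'. After: A=-2 B=-4 C=16 D=0 ZF=0 PC=3
Step 12: PC=3 exec 'MOV C, -2'. After: A=-2 B=-4 C=-2 D=0 ZF=0 PC=4
Step 13: PC=4 exec 'ADD D, C'. After: A=-2 B=-4 C=-2 D=-2 ZF=0 PC=5
Step 14: PC=5 exec 'MOV C, 8'. After: A=-2 B=-4 C=8 D=-2 ZF=0 PC=6
Step 15: PC=6 exec 'SUB B, 4'. After: A=-2 B=-8 C=8 D=-2 ZF=0 PC=7
After 50 steps: not halted. PC revisits the same instructions with no path to HALT; will never halt.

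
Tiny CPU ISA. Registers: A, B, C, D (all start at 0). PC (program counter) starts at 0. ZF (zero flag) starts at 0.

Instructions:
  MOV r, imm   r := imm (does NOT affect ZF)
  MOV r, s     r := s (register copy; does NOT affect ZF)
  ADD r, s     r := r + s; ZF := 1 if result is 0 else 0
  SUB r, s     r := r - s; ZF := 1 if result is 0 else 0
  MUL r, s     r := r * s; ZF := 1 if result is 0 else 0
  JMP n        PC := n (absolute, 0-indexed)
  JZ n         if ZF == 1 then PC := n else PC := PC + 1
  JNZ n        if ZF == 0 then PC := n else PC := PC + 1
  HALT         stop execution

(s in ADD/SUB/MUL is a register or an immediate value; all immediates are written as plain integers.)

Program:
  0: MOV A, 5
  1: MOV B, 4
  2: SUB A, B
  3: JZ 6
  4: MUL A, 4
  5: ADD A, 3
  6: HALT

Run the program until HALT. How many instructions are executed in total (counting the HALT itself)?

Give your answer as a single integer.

Answer: 7

Derivation:
Step 1: PC=0 exec 'MOV A, 5'. After: A=5 B=0 C=0 D=0 ZF=0 PC=1
Step 2: PC=1 exec 'MOV B, 4'. After: A=5 B=4 C=0 D=0 ZF=0 PC=2
Step 3: PC=2 exec 'SUB A, B'. After: A=1 B=4 C=0 D=0 ZF=0 PC=3
Step 4: PC=3 exec 'JZ 6'. After: A=1 B=4 C=0 D=0 ZF=0 PC=4
Step 5: PC=4 exec 'MUL A, 4'. After: A=4 B=4 C=0 D=0 ZF=0 PC=5
Step 6: PC=5 exec 'ADD A, 3'. After: A=7 B=4 C=0 D=0 ZF=0 PC=6
Step 7: PC=6 exec 'HALT'. After: A=7 B=4 C=0 D=0 ZF=0 PC=6 HALTED
Total instructions executed: 7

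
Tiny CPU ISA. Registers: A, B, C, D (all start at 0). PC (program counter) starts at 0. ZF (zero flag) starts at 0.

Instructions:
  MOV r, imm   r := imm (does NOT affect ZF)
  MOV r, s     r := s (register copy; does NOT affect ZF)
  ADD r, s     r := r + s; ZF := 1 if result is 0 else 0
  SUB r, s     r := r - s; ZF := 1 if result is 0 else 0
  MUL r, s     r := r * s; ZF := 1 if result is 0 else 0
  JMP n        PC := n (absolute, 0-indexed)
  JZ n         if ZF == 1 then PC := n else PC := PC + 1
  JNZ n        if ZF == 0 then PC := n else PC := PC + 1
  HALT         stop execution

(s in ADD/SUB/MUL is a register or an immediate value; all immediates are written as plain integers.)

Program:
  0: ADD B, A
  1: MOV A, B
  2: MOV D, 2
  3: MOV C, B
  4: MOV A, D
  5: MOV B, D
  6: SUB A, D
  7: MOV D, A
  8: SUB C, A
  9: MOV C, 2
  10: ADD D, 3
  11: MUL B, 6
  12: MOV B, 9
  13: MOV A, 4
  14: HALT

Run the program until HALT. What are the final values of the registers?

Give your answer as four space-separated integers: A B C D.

Answer: 4 9 2 3

Derivation:
Step 1: PC=0 exec 'ADD B, A'. After: A=0 B=0 C=0 D=0 ZF=1 PC=1
Step 2: PC=1 exec 'MOV A, B'. After: A=0 B=0 C=0 D=0 ZF=1 PC=2
Step 3: PC=2 exec 'MOV D, 2'. After: A=0 B=0 C=0 D=2 ZF=1 PC=3
Step 4: PC=3 exec 'MOV C, B'. After: A=0 B=0 C=0 D=2 ZF=1 PC=4
Step 5: PC=4 exec 'MOV A, D'. After: A=2 B=0 C=0 D=2 ZF=1 PC=5
Step 6: PC=5 exec 'MOV B, D'. After: A=2 B=2 C=0 D=2 ZF=1 PC=6
Step 7: PC=6 exec 'SUB A, D'. After: A=0 B=2 C=0 D=2 ZF=1 PC=7
Step 8: PC=7 exec 'MOV D, A'. After: A=0 B=2 C=0 D=0 ZF=1 PC=8
Step 9: PC=8 exec 'SUB C, A'. After: A=0 B=2 C=0 D=0 ZF=1 PC=9
Step 10: PC=9 exec 'MOV C, 2'. After: A=0 B=2 C=2 D=0 ZF=1 PC=10
Step 11: PC=10 exec 'ADD D, 3'. After: A=0 B=2 C=2 D=3 ZF=0 PC=11
Step 12: PC=11 exec 'MUL B, 6'. After: A=0 B=12 C=2 D=3 ZF=0 PC=12
Step 13: PC=12 exec 'MOV B, 9'. After: A=0 B=9 C=2 D=3 ZF=0 PC=13
Step 14: PC=13 exec 'MOV A, 4'. After: A=4 B=9 C=2 D=3 ZF=0 PC=14
Step 15: PC=14 exec 'HALT'. After: A=4 B=9 C=2 D=3 ZF=0 PC=14 HALTED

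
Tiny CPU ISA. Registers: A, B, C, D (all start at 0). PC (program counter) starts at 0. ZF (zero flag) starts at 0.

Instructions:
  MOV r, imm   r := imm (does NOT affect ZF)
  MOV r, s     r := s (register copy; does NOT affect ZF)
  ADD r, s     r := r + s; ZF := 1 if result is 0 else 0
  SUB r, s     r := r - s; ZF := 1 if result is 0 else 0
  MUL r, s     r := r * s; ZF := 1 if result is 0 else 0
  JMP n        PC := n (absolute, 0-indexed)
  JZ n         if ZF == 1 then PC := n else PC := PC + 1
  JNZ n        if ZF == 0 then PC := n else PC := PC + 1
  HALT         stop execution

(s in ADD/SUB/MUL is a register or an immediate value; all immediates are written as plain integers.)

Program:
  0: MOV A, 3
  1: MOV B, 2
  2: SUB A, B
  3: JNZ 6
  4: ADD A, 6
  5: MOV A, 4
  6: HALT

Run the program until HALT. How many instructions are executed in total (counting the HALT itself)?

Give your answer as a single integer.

Step 1: PC=0 exec 'MOV A, 3'. After: A=3 B=0 C=0 D=0 ZF=0 PC=1
Step 2: PC=1 exec 'MOV B, 2'. After: A=3 B=2 C=0 D=0 ZF=0 PC=2
Step 3: PC=2 exec 'SUB A, B'. After: A=1 B=2 C=0 D=0 ZF=0 PC=3
Step 4: PC=3 exec 'JNZ 6'. After: A=1 B=2 C=0 D=0 ZF=0 PC=6
Step 5: PC=6 exec 'HALT'. After: A=1 B=2 C=0 D=0 ZF=0 PC=6 HALTED
Total instructions executed: 5

Answer: 5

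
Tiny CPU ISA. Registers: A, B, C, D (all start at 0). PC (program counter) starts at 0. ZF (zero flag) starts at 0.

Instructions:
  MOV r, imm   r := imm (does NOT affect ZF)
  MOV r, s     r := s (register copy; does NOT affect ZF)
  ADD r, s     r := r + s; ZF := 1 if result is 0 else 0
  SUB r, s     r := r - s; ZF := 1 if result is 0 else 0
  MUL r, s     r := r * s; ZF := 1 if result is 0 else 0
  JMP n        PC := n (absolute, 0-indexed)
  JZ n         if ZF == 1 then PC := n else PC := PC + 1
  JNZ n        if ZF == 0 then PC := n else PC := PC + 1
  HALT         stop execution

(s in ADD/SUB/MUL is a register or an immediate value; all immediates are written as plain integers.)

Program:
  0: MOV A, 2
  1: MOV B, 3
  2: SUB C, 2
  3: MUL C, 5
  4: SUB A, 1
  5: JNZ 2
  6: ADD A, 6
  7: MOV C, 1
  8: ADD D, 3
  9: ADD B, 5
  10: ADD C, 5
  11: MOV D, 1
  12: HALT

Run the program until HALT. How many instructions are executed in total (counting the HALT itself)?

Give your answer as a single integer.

Step 1: PC=0 exec 'MOV A, 2'. After: A=2 B=0 C=0 D=0 ZF=0 PC=1
Step 2: PC=1 exec 'MOV B, 3'. After: A=2 B=3 C=0 D=0 ZF=0 PC=2
Step 3: PC=2 exec 'SUB C, 2'. After: A=2 B=3 C=-2 D=0 ZF=0 PC=3
Step 4: PC=3 exec 'MUL C, 5'. After: A=2 B=3 C=-10 D=0 ZF=0 PC=4
Step 5: PC=4 exec 'SUB A, 1'. After: A=1 B=3 C=-10 D=0 ZF=0 PC=5
Step 6: PC=5 exec 'JNZ 2'. After: A=1 B=3 C=-10 D=0 ZF=0 PC=2
Step 7: PC=2 exec 'SUB C, 2'. After: A=1 B=3 C=-12 D=0 ZF=0 PC=3
Step 8: PC=3 exec 'MUL C, 5'. After: A=1 B=3 C=-60 D=0 ZF=0 PC=4
Step 9: PC=4 exec 'SUB A, 1'. After: A=0 B=3 C=-60 D=0 ZF=1 PC=5
Step 10: PC=5 exec 'JNZ 2'. After: A=0 B=3 C=-60 D=0 ZF=1 PC=6
Step 11: PC=6 exec 'ADD A, 6'. After: A=6 B=3 C=-60 D=0 ZF=0 PC=7
Step 12: PC=7 exec 'MOV C, 1'. After: A=6 B=3 C=1 D=0 ZF=0 PC=8
Step 13: PC=8 exec 'ADD D, 3'. After: A=6 B=3 C=1 D=3 ZF=0 PC=9
Step 14: PC=9 exec 'ADD B, 5'. After: A=6 B=8 C=1 D=3 ZF=0 PC=10
Step 15: PC=10 exec 'ADD C, 5'. After: A=6 B=8 C=6 D=3 ZF=0 PC=11
Step 16: PC=11 exec 'MOV D, 1'. After: A=6 B=8 C=6 D=1 ZF=0 PC=12
Step 17: PC=12 exec 'HALT'. After: A=6 B=8 C=6 D=1 ZF=0 PC=12 HALTED
Total instructions executed: 17

Answer: 17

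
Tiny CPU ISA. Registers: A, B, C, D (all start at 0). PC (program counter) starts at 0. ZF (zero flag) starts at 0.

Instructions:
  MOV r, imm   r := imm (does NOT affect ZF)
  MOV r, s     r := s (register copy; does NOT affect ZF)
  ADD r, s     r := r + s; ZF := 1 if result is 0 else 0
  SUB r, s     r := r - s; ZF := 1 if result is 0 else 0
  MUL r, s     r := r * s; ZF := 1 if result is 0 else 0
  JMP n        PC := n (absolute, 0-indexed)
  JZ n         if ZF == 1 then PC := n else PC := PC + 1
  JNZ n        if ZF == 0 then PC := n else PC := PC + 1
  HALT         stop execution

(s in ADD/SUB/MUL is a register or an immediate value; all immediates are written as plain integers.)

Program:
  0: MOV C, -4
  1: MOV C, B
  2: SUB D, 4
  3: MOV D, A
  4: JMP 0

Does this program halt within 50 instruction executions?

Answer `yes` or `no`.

Step 1: PC=0 exec 'MOV C, -4'. After: A=0 B=0 C=-4 D=0 ZF=0 PC=1
Step 2: PC=1 exec 'MOV C, B'. After: A=0 B=0 C=0 D=0 ZF=0 PC=2
Step 3: PC=2 exec 'SUB D, 4'. After: A=0 B=0 C=0 D=-4 ZF=0 PC=3
Step 4: PC=3 exec 'MOV D, A'. After: A=0 B=0 C=0 D=0 ZF=0 PC=4
Step 5: PC=4 exec 'JMP 0'. After: A=0 B=0 C=0 D=0 ZF=0 PC=0
State after step 5 equals the initial state: the program is in a cycle of length 5 and will never halt.

Answer: no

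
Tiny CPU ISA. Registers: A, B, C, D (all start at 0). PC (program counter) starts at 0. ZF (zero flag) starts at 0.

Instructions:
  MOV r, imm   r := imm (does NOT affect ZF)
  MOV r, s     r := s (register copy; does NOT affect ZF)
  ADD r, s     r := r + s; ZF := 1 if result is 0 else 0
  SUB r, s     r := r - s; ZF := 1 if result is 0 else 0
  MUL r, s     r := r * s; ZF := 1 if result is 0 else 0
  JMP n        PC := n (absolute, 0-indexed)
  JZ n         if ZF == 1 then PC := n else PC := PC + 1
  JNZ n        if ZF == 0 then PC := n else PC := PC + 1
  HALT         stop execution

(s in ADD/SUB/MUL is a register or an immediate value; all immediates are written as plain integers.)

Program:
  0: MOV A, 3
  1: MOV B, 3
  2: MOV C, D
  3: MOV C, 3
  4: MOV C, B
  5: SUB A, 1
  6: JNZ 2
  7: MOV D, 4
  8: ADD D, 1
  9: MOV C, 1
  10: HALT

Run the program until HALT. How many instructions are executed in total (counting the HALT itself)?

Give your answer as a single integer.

Answer: 21

Derivation:
Step 1: PC=0 exec 'MOV A, 3'. After: A=3 B=0 C=0 D=0 ZF=0 PC=1
Step 2: PC=1 exec 'MOV B, 3'. After: A=3 B=3 C=0 D=0 ZF=0 PC=2
Step 3: PC=2 exec 'MOV C, D'. After: A=3 B=3 C=0 D=0 ZF=0 PC=3
Step 4: PC=3 exec 'MOV C, 3'. After: A=3 B=3 C=3 D=0 ZF=0 PC=4
Step 5: PC=4 exec 'MOV C, B'. After: A=3 B=3 C=3 D=0 ZF=0 PC=5
Step 6: PC=5 exec 'SUB A, 1'. After: A=2 B=3 C=3 D=0 ZF=0 PC=6
Step 7: PC=6 exec 'JNZ 2'. After: A=2 B=3 C=3 D=0 ZF=0 PC=2
Step 8: PC=2 exec 'MOV C, D'. After: A=2 B=3 C=0 D=0 ZF=0 PC=3
Step 9: PC=3 exec 'MOV C, 3'. After: A=2 B=3 C=3 D=0 ZF=0 PC=4
Step 10: PC=4 exec 'MOV C, B'. After: A=2 B=3 C=3 D=0 ZF=0 PC=5
Step 11: PC=5 exec 'SUB A, 1'. After: A=1 B=3 C=3 D=0 ZF=0 PC=6
Step 12: PC=6 exec 'JNZ 2'. After: A=1 B=3 C=3 D=0 ZF=0 PC=2
Step 13: PC=2 exec 'MOV C, D'. After: A=1 B=3 C=0 D=0 ZF=0 PC=3
Step 14: PC=3 exec 'MOV C, 3'. After: A=1 B=3 C=3 D=0 ZF=0 PC=4
Step 15: PC=4 exec 'MOV C, B'. After: A=1 B=3 C=3 D=0 ZF=0 PC=5
Step 16: PC=5 exec 'SUB A, 1'. After: A=0 B=3 C=3 D=0 ZF=1 PC=6
Step 17: PC=6 exec 'JNZ 2'. After: A=0 B=3 C=3 D=0 ZF=1 PC=7
Step 18: PC=7 exec 'MOV D, 4'. After: A=0 B=3 C=3 D=4 ZF=1 PC=8
Step 19: PC=8 exec 'ADD D, 1'. After: A=0 B=3 C=3 D=5 ZF=0 PC=9
Step 20: PC=9 exec 'MOV C, 1'. After: A=0 B=3 C=1 D=5 ZF=0 PC=10
Step 21: PC=10 exec 'HALT'. After: A=0 B=3 C=1 D=5 ZF=0 PC=10 HALTED
Total instructions executed: 21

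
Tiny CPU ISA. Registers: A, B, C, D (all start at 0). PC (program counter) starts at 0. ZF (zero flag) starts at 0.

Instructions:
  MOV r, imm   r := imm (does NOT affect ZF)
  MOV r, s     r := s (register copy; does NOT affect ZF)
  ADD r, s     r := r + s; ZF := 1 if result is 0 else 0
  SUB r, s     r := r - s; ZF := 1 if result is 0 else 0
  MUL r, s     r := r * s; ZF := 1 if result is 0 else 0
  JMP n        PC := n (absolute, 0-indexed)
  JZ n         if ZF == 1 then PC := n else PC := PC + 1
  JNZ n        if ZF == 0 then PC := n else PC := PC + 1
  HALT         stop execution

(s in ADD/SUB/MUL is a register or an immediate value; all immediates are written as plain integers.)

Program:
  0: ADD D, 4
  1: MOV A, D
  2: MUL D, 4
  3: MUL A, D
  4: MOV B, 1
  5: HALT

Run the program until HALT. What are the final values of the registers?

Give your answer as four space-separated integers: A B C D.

Answer: 64 1 0 16

Derivation:
Step 1: PC=0 exec 'ADD D, 4'. After: A=0 B=0 C=0 D=4 ZF=0 PC=1
Step 2: PC=1 exec 'MOV A, D'. After: A=4 B=0 C=0 D=4 ZF=0 PC=2
Step 3: PC=2 exec 'MUL D, 4'. After: A=4 B=0 C=0 D=16 ZF=0 PC=3
Step 4: PC=3 exec 'MUL A, D'. After: A=64 B=0 C=0 D=16 ZF=0 PC=4
Step 5: PC=4 exec 'MOV B, 1'. After: A=64 B=1 C=0 D=16 ZF=0 PC=5
Step 6: PC=5 exec 'HALT'. After: A=64 B=1 C=0 D=16 ZF=0 PC=5 HALTED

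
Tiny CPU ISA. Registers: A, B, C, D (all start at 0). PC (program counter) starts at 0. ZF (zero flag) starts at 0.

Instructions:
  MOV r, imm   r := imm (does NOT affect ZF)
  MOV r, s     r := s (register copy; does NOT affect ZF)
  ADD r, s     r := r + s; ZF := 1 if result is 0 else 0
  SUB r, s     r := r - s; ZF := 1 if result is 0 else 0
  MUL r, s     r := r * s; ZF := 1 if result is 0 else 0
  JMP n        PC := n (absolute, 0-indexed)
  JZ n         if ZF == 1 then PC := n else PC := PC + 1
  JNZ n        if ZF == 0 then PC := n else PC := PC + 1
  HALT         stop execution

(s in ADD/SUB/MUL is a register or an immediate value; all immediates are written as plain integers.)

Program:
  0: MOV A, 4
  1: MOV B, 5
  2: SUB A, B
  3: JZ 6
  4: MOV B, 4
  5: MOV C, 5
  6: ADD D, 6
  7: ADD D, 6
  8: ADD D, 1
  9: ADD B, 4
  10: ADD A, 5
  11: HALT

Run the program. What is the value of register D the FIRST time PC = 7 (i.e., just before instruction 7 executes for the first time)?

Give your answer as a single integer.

Step 1: PC=0 exec 'MOV A, 4'. After: A=4 B=0 C=0 D=0 ZF=0 PC=1
Step 2: PC=1 exec 'MOV B, 5'. After: A=4 B=5 C=0 D=0 ZF=0 PC=2
Step 3: PC=2 exec 'SUB A, B'. After: A=-1 B=5 C=0 D=0 ZF=0 PC=3
Step 4: PC=3 exec 'JZ 6'. After: A=-1 B=5 C=0 D=0 ZF=0 PC=4
Step 5: PC=4 exec 'MOV B, 4'. After: A=-1 B=4 C=0 D=0 ZF=0 PC=5
Step 6: PC=5 exec 'MOV C, 5'. After: A=-1 B=4 C=5 D=0 ZF=0 PC=6
Step 7: PC=6 exec 'ADD D, 6'. After: A=-1 B=4 C=5 D=6 ZF=0 PC=7
First time PC=7: D=6

6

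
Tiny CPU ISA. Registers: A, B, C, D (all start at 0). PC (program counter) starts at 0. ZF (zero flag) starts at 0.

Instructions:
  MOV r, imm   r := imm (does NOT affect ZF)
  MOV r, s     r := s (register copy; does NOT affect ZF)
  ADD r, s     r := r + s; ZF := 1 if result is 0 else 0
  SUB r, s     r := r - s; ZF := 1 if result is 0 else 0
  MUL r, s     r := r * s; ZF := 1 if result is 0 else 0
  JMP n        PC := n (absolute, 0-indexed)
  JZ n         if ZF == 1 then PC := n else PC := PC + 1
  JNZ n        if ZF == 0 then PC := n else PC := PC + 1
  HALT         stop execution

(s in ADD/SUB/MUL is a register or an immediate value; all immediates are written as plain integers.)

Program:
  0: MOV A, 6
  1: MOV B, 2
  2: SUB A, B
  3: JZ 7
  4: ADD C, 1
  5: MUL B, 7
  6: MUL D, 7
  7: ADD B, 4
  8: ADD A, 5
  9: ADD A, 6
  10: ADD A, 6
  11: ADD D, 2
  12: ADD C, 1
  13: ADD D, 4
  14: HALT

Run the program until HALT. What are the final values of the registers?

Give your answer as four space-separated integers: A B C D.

Step 1: PC=0 exec 'MOV A, 6'. After: A=6 B=0 C=0 D=0 ZF=0 PC=1
Step 2: PC=1 exec 'MOV B, 2'. After: A=6 B=2 C=0 D=0 ZF=0 PC=2
Step 3: PC=2 exec 'SUB A, B'. After: A=4 B=2 C=0 D=0 ZF=0 PC=3
Step 4: PC=3 exec 'JZ 7'. After: A=4 B=2 C=0 D=0 ZF=0 PC=4
Step 5: PC=4 exec 'ADD C, 1'. After: A=4 B=2 C=1 D=0 ZF=0 PC=5
Step 6: PC=5 exec 'MUL B, 7'. After: A=4 B=14 C=1 D=0 ZF=0 PC=6
Step 7: PC=6 exec 'MUL D, 7'. After: A=4 B=14 C=1 D=0 ZF=1 PC=7
Step 8: PC=7 exec 'ADD B, 4'. After: A=4 B=18 C=1 D=0 ZF=0 PC=8
Step 9: PC=8 exec 'ADD A, 5'. After: A=9 B=18 C=1 D=0 ZF=0 PC=9
Step 10: PC=9 exec 'ADD A, 6'. After: A=15 B=18 C=1 D=0 ZF=0 PC=10
Step 11: PC=10 exec 'ADD A, 6'. After: A=21 B=18 C=1 D=0 ZF=0 PC=11
Step 12: PC=11 exec 'ADD D, 2'. After: A=21 B=18 C=1 D=2 ZF=0 PC=12
Step 13: PC=12 exec 'ADD C, 1'. After: A=21 B=18 C=2 D=2 ZF=0 PC=13
Step 14: PC=13 exec 'ADD D, 4'. After: A=21 B=18 C=2 D=6 ZF=0 PC=14
Step 15: PC=14 exec 'HALT'. After: A=21 B=18 C=2 D=6 ZF=0 PC=14 HALTED

Answer: 21 18 2 6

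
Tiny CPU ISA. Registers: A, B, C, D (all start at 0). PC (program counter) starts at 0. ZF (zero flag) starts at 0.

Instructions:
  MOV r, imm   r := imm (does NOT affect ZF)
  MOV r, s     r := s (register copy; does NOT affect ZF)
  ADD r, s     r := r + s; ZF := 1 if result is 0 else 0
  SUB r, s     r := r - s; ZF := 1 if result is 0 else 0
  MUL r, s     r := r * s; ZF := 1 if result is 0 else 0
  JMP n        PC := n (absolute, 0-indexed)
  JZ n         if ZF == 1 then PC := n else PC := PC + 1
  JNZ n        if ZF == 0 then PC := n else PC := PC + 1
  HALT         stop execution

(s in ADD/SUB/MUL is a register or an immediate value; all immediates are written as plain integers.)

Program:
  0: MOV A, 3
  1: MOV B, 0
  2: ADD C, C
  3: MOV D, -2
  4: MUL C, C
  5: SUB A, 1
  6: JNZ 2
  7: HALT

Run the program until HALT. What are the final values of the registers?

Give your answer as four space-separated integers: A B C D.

Step 1: PC=0 exec 'MOV A, 3'. After: A=3 B=0 C=0 D=0 ZF=0 PC=1
Step 2: PC=1 exec 'MOV B, 0'. After: A=3 B=0 C=0 D=0 ZF=0 PC=2
Step 3: PC=2 exec 'ADD C, C'. After: A=3 B=0 C=0 D=0 ZF=1 PC=3
Step 4: PC=3 exec 'MOV D, -2'. After: A=3 B=0 C=0 D=-2 ZF=1 PC=4
Step 5: PC=4 exec 'MUL C, C'. After: A=3 B=0 C=0 D=-2 ZF=1 PC=5
Step 6: PC=5 exec 'SUB A, 1'. After: A=2 B=0 C=0 D=-2 ZF=0 PC=6
Step 7: PC=6 exec 'JNZ 2'. After: A=2 B=0 C=0 D=-2 ZF=0 PC=2
Step 8: PC=2 exec 'ADD C, C'. After: A=2 B=0 C=0 D=-2 ZF=1 PC=3
Step 9: PC=3 exec 'MOV D, -2'. After: A=2 B=0 C=0 D=-2 ZF=1 PC=4
Step 10: PC=4 exec 'MUL C, C'. After: A=2 B=0 C=0 D=-2 ZF=1 PC=5
Step 11: PC=5 exec 'SUB A, 1'. After: A=1 B=0 C=0 D=-2 ZF=0 PC=6
Step 12: PC=6 exec 'JNZ 2'. After: A=1 B=0 C=0 D=-2 ZF=0 PC=2
Step 13: PC=2 exec 'ADD C, C'. After: A=1 B=0 C=0 D=-2 ZF=1 PC=3
Step 14: PC=3 exec 'MOV D, -2'. After: A=1 B=0 C=0 D=-2 ZF=1 PC=4
Step 15: PC=4 exec 'MUL C, C'. After: A=1 B=0 C=0 D=-2 ZF=1 PC=5
Step 16: PC=5 exec 'SUB A, 1'. After: A=0 B=0 C=0 D=-2 ZF=1 PC=6
Step 17: PC=6 exec 'JNZ 2'. After: A=0 B=0 C=0 D=-2 ZF=1 PC=7
Step 18: PC=7 exec 'HALT'. After: A=0 B=0 C=0 D=-2 ZF=1 PC=7 HALTED

Answer: 0 0 0 -2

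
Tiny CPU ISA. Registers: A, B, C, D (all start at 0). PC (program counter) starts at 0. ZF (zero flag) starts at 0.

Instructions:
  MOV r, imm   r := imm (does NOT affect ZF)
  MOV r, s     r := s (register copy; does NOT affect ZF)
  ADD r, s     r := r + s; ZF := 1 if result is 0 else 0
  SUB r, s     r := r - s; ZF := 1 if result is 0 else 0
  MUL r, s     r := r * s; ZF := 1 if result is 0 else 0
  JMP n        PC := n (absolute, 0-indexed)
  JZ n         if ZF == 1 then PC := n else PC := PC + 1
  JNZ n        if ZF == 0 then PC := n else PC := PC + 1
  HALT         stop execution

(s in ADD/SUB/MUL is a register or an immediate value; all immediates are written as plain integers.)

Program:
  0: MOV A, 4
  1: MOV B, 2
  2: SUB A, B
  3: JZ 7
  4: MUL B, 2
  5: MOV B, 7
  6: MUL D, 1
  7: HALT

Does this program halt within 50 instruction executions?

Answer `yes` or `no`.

Answer: yes

Derivation:
Step 1: PC=0 exec 'MOV A, 4'. After: A=4 B=0 C=0 D=0 ZF=0 PC=1
Step 2: PC=1 exec 'MOV B, 2'. After: A=4 B=2 C=0 D=0 ZF=0 PC=2
Step 3: PC=2 exec 'SUB A, B'. After: A=2 B=2 C=0 D=0 ZF=0 PC=3
Step 4: PC=3 exec 'JZ 7'. After: A=2 B=2 C=0 D=0 ZF=0 PC=4
Step 5: PC=4 exec 'MUL B, 2'. After: A=2 B=4 C=0 D=0 ZF=0 PC=5
Step 6: PC=5 exec 'MOV B, 7'. After: A=2 B=7 C=0 D=0 ZF=0 PC=6
Step 7: PC=6 exec 'MUL D, 1'. After: A=2 B=7 C=0 D=0 ZF=1 PC=7
Step 8: PC=7 exec 'HALT'. After: A=2 B=7 C=0 D=0 ZF=1 PC=7 HALTED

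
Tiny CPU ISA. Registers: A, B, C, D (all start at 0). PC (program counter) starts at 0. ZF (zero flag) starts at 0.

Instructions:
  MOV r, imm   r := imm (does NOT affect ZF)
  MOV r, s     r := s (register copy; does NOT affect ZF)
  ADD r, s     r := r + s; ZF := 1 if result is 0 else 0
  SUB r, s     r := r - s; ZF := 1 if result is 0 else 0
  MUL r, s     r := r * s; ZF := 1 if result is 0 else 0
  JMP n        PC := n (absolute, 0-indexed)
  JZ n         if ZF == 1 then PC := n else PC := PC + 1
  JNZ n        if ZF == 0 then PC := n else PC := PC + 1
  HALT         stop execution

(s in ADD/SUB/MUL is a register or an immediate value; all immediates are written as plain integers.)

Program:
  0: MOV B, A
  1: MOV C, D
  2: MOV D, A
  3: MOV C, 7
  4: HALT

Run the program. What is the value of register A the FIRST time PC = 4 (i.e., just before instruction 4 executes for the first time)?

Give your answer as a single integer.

Step 1: PC=0 exec 'MOV B, A'. After: A=0 B=0 C=0 D=0 ZF=0 PC=1
Step 2: PC=1 exec 'MOV C, D'. After: A=0 B=0 C=0 D=0 ZF=0 PC=2
Step 3: PC=2 exec 'MOV D, A'. After: A=0 B=0 C=0 D=0 ZF=0 PC=3
Step 4: PC=3 exec 'MOV C, 7'. After: A=0 B=0 C=7 D=0 ZF=0 PC=4
First time PC=4: A=0

0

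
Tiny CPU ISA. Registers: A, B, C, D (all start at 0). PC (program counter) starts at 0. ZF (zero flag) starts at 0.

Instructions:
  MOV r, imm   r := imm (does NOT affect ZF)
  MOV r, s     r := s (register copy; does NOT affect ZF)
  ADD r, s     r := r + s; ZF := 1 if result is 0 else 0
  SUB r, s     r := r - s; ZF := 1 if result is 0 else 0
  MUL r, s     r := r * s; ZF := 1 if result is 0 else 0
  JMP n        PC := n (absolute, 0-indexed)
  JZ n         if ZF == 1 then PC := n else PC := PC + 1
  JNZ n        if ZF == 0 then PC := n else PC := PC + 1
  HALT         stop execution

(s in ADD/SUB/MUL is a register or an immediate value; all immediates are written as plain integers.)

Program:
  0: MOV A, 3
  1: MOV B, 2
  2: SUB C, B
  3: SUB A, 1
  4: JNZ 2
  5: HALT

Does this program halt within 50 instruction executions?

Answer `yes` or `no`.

Answer: yes

Derivation:
Step 1: PC=0 exec 'MOV A, 3'. After: A=3 B=0 C=0 D=0 ZF=0 PC=1
Step 2: PC=1 exec 'MOV B, 2'. After: A=3 B=2 C=0 D=0 ZF=0 PC=2
Step 3: PC=2 exec 'SUB C, B'. After: A=3 B=2 C=-2 D=0 ZF=0 PC=3
Step 4: PC=3 exec 'SUB A, 1'. After: A=2 B=2 C=-2 D=0 ZF=0 PC=4
Step 5: PC=4 exec 'JNZ 2'. After: A=2 B=2 C=-2 D=0 ZF=0 PC=2
Step 6: PC=2 exec 'SUB C, B'. After: A=2 B=2 C=-4 D=0 ZF=0 PC=3
Step 7: PC=3 exec 'SUB A, 1'. After: A=1 B=2 C=-4 D=0 ZF=0 PC=4
Step 8: PC=4 exec 'JNZ 2'. After: A=1 B=2 C=-4 D=0 ZF=0 PC=2
Step 9: PC=2 exec 'SUB C, B'. After: A=1 B=2 C=-6 D=0 ZF=0 PC=3
Step 10: PC=3 exec 'SUB A, 1'. After: A=0 B=2 C=-6 D=0 ZF=1 PC=4
Step 11: PC=4 exec 'JNZ 2'. After: A=0 B=2 C=-6 D=0 ZF=1 PC=5
Step 12: PC=5 exec 'HALT'. After: A=0 B=2 C=-6 D=0 ZF=1 PC=5 HALTED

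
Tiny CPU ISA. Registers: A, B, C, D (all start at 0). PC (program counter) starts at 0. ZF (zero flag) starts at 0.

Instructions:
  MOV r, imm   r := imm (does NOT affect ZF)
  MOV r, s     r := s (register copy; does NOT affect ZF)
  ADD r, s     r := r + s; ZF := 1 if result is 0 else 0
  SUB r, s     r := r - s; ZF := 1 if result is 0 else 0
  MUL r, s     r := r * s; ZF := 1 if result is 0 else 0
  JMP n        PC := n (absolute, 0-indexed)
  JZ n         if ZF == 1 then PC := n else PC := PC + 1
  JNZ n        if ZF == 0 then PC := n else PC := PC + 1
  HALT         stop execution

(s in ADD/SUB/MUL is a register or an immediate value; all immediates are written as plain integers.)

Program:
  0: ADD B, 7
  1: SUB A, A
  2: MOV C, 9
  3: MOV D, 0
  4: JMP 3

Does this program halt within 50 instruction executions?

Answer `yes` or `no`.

Answer: no

Derivation:
Step 1: PC=0 exec 'ADD B, 7'. After: A=0 B=7 C=0 D=0 ZF=0 PC=1
Step 2: PC=1 exec 'SUB A, A'. After: A=0 B=7 C=0 D=0 ZF=1 PC=2
Step 3: PC=2 exec 'MOV C, 9'. After: A=0 B=7 C=9 D=0 ZF=1 PC=3
Step 4: PC=3 exec 'MOV D, 0'. After: A=0 B=7 C=9 D=0 ZF=1 PC=4
Step 5: PC=4 exec 'JMP 3'. After: A=0 B=7 C=9 D=0 ZF=1 PC=3
State after step 5 equals state after step 3: the program is in a cycle of length 2 and will never halt.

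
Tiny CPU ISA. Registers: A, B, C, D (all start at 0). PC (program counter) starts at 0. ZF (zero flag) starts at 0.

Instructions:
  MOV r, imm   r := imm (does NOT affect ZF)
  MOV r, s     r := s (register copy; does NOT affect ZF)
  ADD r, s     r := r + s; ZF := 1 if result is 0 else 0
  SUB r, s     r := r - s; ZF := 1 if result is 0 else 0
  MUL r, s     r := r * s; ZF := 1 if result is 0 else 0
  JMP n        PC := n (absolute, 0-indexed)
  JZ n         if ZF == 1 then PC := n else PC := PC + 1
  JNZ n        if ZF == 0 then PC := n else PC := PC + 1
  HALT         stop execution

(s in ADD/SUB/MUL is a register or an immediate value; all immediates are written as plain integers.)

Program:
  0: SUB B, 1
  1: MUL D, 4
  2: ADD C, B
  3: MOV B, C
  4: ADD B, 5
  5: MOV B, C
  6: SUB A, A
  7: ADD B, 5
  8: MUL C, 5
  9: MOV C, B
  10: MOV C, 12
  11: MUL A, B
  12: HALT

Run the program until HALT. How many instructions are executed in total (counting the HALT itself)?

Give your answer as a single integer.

Answer: 13

Derivation:
Step 1: PC=0 exec 'SUB B, 1'. After: A=0 B=-1 C=0 D=0 ZF=0 PC=1
Step 2: PC=1 exec 'MUL D, 4'. After: A=0 B=-1 C=0 D=0 ZF=1 PC=2
Step 3: PC=2 exec 'ADD C, B'. After: A=0 B=-1 C=-1 D=0 ZF=0 PC=3
Step 4: PC=3 exec 'MOV B, C'. After: A=0 B=-1 C=-1 D=0 ZF=0 PC=4
Step 5: PC=4 exec 'ADD B, 5'. After: A=0 B=4 C=-1 D=0 ZF=0 PC=5
Step 6: PC=5 exec 'MOV B, C'. After: A=0 B=-1 C=-1 D=0 ZF=0 PC=6
Step 7: PC=6 exec 'SUB A, A'. After: A=0 B=-1 C=-1 D=0 ZF=1 PC=7
Step 8: PC=7 exec 'ADD B, 5'. After: A=0 B=4 C=-1 D=0 ZF=0 PC=8
Step 9: PC=8 exec 'MUL C, 5'. After: A=0 B=4 C=-5 D=0 ZF=0 PC=9
Step 10: PC=9 exec 'MOV C, B'. After: A=0 B=4 C=4 D=0 ZF=0 PC=10
Step 11: PC=10 exec 'MOV C, 12'. After: A=0 B=4 C=12 D=0 ZF=0 PC=11
Step 12: PC=11 exec 'MUL A, B'. After: A=0 B=4 C=12 D=0 ZF=1 PC=12
Step 13: PC=12 exec 'HALT'. After: A=0 B=4 C=12 D=0 ZF=1 PC=12 HALTED
Total instructions executed: 13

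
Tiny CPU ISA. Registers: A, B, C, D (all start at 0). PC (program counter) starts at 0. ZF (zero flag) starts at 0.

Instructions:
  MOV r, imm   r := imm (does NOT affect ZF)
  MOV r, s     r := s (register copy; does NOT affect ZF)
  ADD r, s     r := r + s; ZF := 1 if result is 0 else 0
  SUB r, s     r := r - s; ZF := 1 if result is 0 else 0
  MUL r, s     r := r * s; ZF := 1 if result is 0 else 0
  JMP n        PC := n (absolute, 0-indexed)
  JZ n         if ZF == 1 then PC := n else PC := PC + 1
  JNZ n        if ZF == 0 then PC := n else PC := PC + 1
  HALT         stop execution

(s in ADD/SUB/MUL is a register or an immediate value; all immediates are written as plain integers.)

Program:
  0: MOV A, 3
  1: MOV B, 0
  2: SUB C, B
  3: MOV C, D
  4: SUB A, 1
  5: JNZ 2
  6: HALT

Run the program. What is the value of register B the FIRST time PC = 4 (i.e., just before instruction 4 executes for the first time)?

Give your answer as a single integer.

Step 1: PC=0 exec 'MOV A, 3'. After: A=3 B=0 C=0 D=0 ZF=0 PC=1
Step 2: PC=1 exec 'MOV B, 0'. After: A=3 B=0 C=0 D=0 ZF=0 PC=2
Step 3: PC=2 exec 'SUB C, B'. After: A=3 B=0 C=0 D=0 ZF=1 PC=3
Step 4: PC=3 exec 'MOV C, D'. After: A=3 B=0 C=0 D=0 ZF=1 PC=4
First time PC=4: B=0

0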